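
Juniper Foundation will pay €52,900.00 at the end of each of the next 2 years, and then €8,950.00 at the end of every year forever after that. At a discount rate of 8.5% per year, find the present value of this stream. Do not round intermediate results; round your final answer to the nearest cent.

PV of 2-year annuity: €52,900.00 × [1 − (1+0.085)^−2] / 0.085 = 93691.94504
Perpetuity value at year 2: €8,950.00 / 0.085 = 105294.11765
PV of perpetuity: 105294.11765 / (1+0.085)^2 = 89442.64490
Total PV = 93691.94504 + 89442.64490 = 183134.58994

€183134.59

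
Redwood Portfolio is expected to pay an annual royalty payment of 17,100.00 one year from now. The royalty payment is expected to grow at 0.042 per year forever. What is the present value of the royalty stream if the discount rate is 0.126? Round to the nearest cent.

203571.43

Growing perpetuity: P = D₁ / (r − g) = 17,100.0000 / (0.126 − 0.042) = 203,571.43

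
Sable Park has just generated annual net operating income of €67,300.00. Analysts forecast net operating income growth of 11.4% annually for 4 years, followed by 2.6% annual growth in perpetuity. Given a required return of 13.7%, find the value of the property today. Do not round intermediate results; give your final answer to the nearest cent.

D_1 = 74972.20000
D_2 = 83519.03080
D_3 = 93040.20031
D_4 = 103646.78315
Terminal value at year 4: TV = D_4×(1+g_2)/(r−g_2) = 106341.59951/0.111 = 958032.42800
P_0 = D_1/(1+r)^1 + D_2/(1+r)^2 + D_3/(1+r)^3 + D_4/(1+r)^4 + TV/(1+r)^4
    = 65938.61038 + 64604.75986 + 63297.89137 + 62017.45909 + 573242.45968 = 829101.18037

€829101.18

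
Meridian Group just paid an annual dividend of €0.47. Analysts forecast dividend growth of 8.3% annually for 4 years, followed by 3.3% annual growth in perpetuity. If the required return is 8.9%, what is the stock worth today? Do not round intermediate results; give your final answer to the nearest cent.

D_1 = 0.50901
D_2 = 0.55126
D_3 = 0.59701
D_4 = 0.64656
Terminal value at year 4: TV = D_4×(1+g_2)/(r−g_2) = 0.66790/0.056 = 11.92680
P_0 = D_1/(1+r)^1 + D_2/(1+r)^2 + D_3/(1+r)^3 + D_4/(1+r)^4 + TV/(1+r)^4
    = 0.46741 + 0.46484 + 0.46227 + 0.45973 + 8.48032 = 10.33457

€10.33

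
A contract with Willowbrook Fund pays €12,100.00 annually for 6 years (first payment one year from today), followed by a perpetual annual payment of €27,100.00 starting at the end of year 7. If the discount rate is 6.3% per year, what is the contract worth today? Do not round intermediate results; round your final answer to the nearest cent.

PV of 6-year annuity: €12,100.00 × [1 − (1+0.063)^−6] / 0.063 = 58942.90208
Perpetuity value at year 6: €27,100.00 / 0.063 = 430158.73016
PV of perpetuity: 430158.73016 / (1+0.063)^6 = 298146.11476
Total PV = 58942.90208 + 298146.11476 = 357089.01684

€357089.02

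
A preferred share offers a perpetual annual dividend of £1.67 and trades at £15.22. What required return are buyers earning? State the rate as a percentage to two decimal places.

P = C/r ⇒ r = C/P = £1.67/£15.22 = 0.109724

10.97%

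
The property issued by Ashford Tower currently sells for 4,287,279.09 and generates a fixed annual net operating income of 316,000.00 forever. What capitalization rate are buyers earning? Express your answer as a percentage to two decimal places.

7.37%

P = C/r ⇒ r = C/P = 316,000.00/4,287,279.09 = 0.073706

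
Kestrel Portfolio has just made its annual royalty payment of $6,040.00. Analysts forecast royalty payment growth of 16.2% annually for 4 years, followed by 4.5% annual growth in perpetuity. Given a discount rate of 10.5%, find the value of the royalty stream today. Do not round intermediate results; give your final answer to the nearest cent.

$156080.96

D_1 = 7018.48000
D_2 = 8155.47376
D_3 = 9476.66051
D_4 = 11011.87951
Terminal value at year 4: TV = D_4×(1+g_2)/(r−g_2) = 11507.41409/0.06 = 191790.23483
P_0 = D_1/(1+r)^1 + D_2/(1+r)^2 + D_3/(1+r)^3 + D_4/(1+r)^4 + TV/(1+r)^4
    = 6351.56561 + 6679.20293 + 7023.74100 + 7386.05162 + 128640.39911 = 156080.96028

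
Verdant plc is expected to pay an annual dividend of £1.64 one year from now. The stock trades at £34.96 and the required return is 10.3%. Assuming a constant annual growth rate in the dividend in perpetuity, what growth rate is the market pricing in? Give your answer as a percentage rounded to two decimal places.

5.61%

P = D₁/(r−g) ⇒ g = r − D₁/P = 0.103 − £1.64/£34.96 = 0.056089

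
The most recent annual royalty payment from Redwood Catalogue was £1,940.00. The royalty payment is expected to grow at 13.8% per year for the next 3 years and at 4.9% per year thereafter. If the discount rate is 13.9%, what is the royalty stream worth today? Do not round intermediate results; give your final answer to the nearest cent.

D_1 = 2207.72000
D_2 = 2512.38536
D_3 = 2859.09454
Terminal value at year 3: TV = D_3×(1+g_2)/(r−g_2) = 2999.19017/0.09 = 33324.33525
P_0 = D_1/(1+r)^1 + D_2/(1+r)^2 + D_3/(1+r)^3 + TV/(1+r)^3
    = 1938.29675 + 1936.59500 + 1934.89474 + 22552.27313 = 28362.05962

£28362.06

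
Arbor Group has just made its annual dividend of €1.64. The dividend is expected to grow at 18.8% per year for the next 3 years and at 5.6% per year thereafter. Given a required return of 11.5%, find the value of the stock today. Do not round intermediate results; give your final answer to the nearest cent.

D_1 = 1.94832
D_2 = 2.31460
D_3 = 2.74975
Terminal value at year 3: TV = D_3×(1+g_2)/(r−g_2) = 2.90374/0.059 = 49.21586
P_0 = D_1/(1+r)^1 + D_2/(1+r)^2 + D_3/(1+r)^3 + TV/(1+r)^3
    = 1.74737 + 1.86177 + 1.98367 + 35.50426 = 41.09707

€41.10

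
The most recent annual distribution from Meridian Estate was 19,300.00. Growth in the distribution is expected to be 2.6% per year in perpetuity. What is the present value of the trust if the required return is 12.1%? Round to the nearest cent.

208440.00

D₁ = D₀ × (1 + g) = 19,300.00 × 1.026 = 19,801.8000
Growing perpetuity: P = D₁ / (r − g) = 19,801.8000 / (0.121 − 0.026) = 208,440.00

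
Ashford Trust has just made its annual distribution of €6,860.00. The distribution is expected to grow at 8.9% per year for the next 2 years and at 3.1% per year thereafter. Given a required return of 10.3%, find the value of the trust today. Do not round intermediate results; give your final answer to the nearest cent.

€109213.47

D_1 = 7470.54000
D_2 = 8135.41806
Terminal value at year 2: TV = D_2×(1+g_2)/(r−g_2) = 8387.61602/0.072 = 116494.66694
P_0 = D_1/(1+r)^1 + D_2/(1+r)^2 + TV/(1+r)^2
    = 6772.92838 + 6686.96192 + 95753.57978 = 109213.47008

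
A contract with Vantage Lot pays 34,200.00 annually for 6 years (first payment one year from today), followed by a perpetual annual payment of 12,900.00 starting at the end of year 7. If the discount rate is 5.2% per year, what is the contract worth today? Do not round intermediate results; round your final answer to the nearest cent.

PV of 6-year annuity: 34,200.00 × [1 − (1+0.052)^−6] / 0.052 = 172483.89352
Perpetuity value at year 6: 12,900.00 / 0.052 = 248076.92308
PV of perpetuity: 248076.92308 / (1+0.052)^6 = 183017.20885
Total PV = 172483.89352 + 183017.20885 = 355501.10237

355501.10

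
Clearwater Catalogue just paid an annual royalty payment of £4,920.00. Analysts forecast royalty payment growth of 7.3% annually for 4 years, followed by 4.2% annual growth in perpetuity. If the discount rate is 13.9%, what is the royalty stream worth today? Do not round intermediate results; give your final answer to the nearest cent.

D_1 = 5279.16000
D_2 = 5664.53868
D_3 = 6078.05000
D_4 = 6521.74765
Terminal value at year 4: TV = D_4×(1+g_2)/(r−g_2) = 6795.66106/0.097 = 70058.36140
P_0 = D_1/(1+r)^1 + D_2/(1+r)^2 + D_3/(1+r)^3 + D_4/(1+r)^4 + TV/(1+r)^4
    = 4634.90781 + 4366.33546 + 4113.32568 + 3874.97669 + 41626.03825 = 58615.58389

£58615.58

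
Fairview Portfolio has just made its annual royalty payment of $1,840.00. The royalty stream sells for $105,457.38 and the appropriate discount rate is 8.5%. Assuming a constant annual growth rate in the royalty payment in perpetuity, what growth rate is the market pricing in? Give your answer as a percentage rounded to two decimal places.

P = D₀(1+g)/(r−g) ⇒ P(r−g) = D₀(1+g) ⇒ g(P+D₀) = P·r − D₀
g = (P·r − D₀)/(P + D₀) = ($105,457.38×0.085 − $1,840.00) / ($105,457.38 + $1,840.00) = 0.066394

6.64%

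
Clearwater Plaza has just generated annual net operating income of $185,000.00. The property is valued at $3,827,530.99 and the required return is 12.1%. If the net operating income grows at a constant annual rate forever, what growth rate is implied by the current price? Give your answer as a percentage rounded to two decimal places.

P = D₀(1+g)/(r−g) ⇒ P(r−g) = D₀(1+g) ⇒ g(P+D₀) = P·r − D₀
g = (P·r − D₀)/(P + D₀) = ($3,827,530.99×0.121 − $185,000.00) / ($3,827,530.99 + $185,000.00) = 0.069316

6.93%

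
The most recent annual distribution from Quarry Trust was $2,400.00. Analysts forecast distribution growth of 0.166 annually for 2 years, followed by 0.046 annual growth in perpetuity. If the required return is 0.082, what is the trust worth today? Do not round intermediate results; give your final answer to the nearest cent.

$86354.41

D_1 = 2798.40000
D_2 = 3262.93440
Terminal value at year 2: TV = D_2×(1+g_2)/(r−g_2) = 3413.02938/0.036 = 94806.37173
P_0 = D_1/(1+r)^1 + D_2/(1+r)^2 + TV/(1+r)^2
    = 2586.32163 + 2787.10815 + 80980.97565 = 86354.40542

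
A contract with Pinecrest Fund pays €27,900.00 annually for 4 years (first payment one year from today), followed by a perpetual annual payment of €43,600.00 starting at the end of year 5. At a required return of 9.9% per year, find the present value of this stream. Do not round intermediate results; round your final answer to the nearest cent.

PV of 4-year annuity: €27,900.00 × [1 − (1+0.099)^−4] / 0.099 = 88631.03031
Perpetuity value at year 4: €43,600.00 / 0.099 = 440404.04040
PV of perpetuity: 440404.04040 / (1+0.099)^4 = 301898.20092
Total PV = 88631.03031 + 301898.20092 = 390529.23123

€390529.23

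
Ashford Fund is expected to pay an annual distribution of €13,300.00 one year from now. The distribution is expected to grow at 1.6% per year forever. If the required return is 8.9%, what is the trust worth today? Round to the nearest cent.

Growing perpetuity: P = D₁ / (r − g) = €13,300.0000 / (0.089 − 0.016) = €182,191.78

€182191.78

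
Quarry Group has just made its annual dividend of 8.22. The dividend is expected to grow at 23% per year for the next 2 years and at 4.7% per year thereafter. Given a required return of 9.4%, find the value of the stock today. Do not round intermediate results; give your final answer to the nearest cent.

251.10

D_1 = 10.11060
D_2 = 12.43604
Terminal value at year 2: TV = D_2×(1+g_2)/(r−g_2) = 13.02053/0.047 = 277.03259
P_0 = D_1/(1+r)^1 + D_2/(1+r)^2 + TV/(1+r)^2
    = 9.24186 + 10.39076 + 231.47080 = 251.10343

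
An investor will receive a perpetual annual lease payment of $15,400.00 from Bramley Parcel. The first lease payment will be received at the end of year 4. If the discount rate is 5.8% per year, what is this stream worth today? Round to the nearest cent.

Value at end of year 3: C / r = $15,400.00 / 0.058 = $265,517.2414
Discount to today: PV = $265,517.2414 / (1 + 0.058)^3 = $265,517.2414 / 1.184287 = $224,200.06

$224200.06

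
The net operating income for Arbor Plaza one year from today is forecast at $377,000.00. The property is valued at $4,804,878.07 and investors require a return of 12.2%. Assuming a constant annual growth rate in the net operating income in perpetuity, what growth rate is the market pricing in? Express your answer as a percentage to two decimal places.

P = D₁/(r−g) ⇒ g = r − D₁/P = 0.122 − $377,000.00/$4,804,878.07 = 0.043538

4.35%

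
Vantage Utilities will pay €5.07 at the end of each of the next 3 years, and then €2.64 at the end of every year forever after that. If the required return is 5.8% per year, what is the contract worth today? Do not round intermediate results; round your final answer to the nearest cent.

PV of 3-year annuity: €5.07 × [1 − (1+0.058)^−3] / 0.058 = 13.60247
Perpetuity value at year 3: €2.64 / 0.058 = 45.51724
PV of perpetuity: 45.51724 / (1+0.058)^3 = 38.43430
Total PV = 13.60247 + 38.43430 = 52.03677

€52.04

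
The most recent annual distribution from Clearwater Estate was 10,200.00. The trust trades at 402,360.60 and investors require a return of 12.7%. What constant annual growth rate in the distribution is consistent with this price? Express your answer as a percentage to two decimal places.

P = D₀(1+g)/(r−g) ⇒ P(r−g) = D₀(1+g) ⇒ g(P+D₀) = P·r − D₀
g = (P·r − D₀)/(P + D₀) = (402,360.60×0.127 − 10,200.00) / (402,360.60 + 10,200.00) = 0.099136

9.91%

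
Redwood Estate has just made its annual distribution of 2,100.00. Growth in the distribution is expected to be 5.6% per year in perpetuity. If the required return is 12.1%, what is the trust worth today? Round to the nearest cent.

D₁ = D₀ × (1 + g) = 2,100.00 × 1.056 = 2,217.6000
Growing perpetuity: P = D₁ / (r − g) = 2,217.6000 / (0.121 − 0.056) = 34,116.92

34116.92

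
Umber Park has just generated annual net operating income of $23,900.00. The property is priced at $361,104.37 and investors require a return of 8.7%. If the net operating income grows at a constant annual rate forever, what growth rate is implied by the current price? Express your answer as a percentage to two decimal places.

1.95%

P = D₀(1+g)/(r−g) ⇒ P(r−g) = D₀(1+g) ⇒ g(P+D₀) = P·r − D₀
g = (P·r − D₀)/(P + D₀) = ($361,104.37×0.087 − $23,900.00) / ($361,104.37 + $23,900.00) = 0.019522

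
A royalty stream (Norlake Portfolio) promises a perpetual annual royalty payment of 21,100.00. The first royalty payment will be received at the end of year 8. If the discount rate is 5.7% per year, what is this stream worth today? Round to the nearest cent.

251120.80

Value at end of year 7: C / r = 21,100.00 / 0.057 = 370,175.4386
Discount to today: PV = 370,175.4386 / (1 + 0.057)^7 = 370,175.4386 / 1.474093 = 251,120.80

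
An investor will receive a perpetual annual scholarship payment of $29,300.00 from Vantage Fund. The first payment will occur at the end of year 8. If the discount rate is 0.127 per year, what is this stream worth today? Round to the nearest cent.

Value at end of year 7: C / r = $29,300.00 / 0.127 = $230,708.6614
Discount to today: PV = $230,708.6614 / (1 + 0.127)^7 = $230,708.6614 / 2.309231 = $99,907.13

$99907.13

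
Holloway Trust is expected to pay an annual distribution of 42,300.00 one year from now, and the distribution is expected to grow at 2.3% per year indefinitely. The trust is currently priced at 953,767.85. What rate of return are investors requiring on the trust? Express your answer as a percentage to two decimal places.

P = D₁/(r − g) ⇒ r = D₁/P + g = 42,300.0000/953,767.85 + 0.023 = 0.044350 + 0.023 = 0.067350

6.74%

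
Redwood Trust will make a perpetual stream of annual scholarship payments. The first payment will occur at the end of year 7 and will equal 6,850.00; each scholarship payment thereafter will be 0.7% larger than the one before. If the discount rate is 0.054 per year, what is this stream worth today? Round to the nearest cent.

106303.86

Value at end of year 6: C₁ / (r − g) = 6,850.00 / (0.054 − 0.007) = 145,744.6809
Discount to today: PV = 145,744.6809 / (1 + 0.054)^6 = 145,744.6809 / 1.371020 = 106,303.86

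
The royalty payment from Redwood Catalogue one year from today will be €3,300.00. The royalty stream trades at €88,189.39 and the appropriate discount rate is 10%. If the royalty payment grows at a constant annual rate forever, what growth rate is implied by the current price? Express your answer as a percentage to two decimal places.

P = D₁/(r−g) ⇒ g = r − D₁/P = 0.1 − €3,300.00/€88,189.39 = 0.062581

6.26%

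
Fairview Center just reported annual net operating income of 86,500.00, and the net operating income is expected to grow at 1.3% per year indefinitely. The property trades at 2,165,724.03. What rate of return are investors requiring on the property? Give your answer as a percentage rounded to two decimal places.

5.35%

D₁ = 86,500.00 × 1.013 = 87,624.5000
P = D₁/(r − g) ⇒ r = D₁/P + g = 87,624.5000/2,165,724.03 + 0.013 = 0.040460 + 0.013 = 0.053460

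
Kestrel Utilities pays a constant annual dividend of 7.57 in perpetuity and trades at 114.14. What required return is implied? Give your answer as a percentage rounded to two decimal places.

P = C/r ⇒ r = C/P = 7.57/114.14 = 0.066322

6.63%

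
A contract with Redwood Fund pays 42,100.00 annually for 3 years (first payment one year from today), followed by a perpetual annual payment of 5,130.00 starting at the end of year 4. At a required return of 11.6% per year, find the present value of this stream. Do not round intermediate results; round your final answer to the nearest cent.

PV of 3-year annuity: 42,100.00 × [1 − (1+0.116)^−3] / 0.116 = 101816.21377
Perpetuity value at year 3: 5,130.00 / 0.116 = 44224.13793
PV of perpetuity: 44224.13793 / (1+0.116)^3 = 31817.55416
Total PV = 101816.21377 + 31817.55416 = 133633.76793

133633.77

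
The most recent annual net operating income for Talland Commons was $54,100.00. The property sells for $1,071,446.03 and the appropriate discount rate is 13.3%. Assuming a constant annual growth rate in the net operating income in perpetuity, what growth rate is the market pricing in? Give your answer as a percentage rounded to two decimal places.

P = D₀(1+g)/(r−g) ⇒ P(r−g) = D₀(1+g) ⇒ g(P+D₀) = P·r − D₀
g = (P·r − D₀)/(P + D₀) = ($1,071,446.03×0.133 − $54,100.00) / ($1,071,446.03 + $54,100.00) = 0.078542

7.85%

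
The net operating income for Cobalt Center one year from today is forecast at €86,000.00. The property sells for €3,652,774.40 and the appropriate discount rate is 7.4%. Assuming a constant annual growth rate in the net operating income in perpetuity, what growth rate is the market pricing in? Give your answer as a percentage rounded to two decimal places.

P = D₁/(r−g) ⇒ g = r − D₁/P = 0.074 − €86,000.00/€3,652,774.40 = 0.050456

5.05%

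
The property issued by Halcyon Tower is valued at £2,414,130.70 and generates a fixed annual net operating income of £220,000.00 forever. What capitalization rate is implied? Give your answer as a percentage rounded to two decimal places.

9.11%

P = C/r ⇒ r = C/P = £220,000.00/£2,414,130.70 = 0.091130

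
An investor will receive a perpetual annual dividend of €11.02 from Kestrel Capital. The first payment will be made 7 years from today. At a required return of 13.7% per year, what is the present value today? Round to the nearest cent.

Value at end of year 6: C / r = €11.02 / 0.137 = €80.4380
Discount to today: PV = €80.4380 / (1 + 0.137)^6 = €80.4380 / 2.160542 = €37.23

€37.23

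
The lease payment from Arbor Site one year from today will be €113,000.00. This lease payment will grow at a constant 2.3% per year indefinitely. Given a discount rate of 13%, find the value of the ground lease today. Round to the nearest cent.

€1056074.77

Growing perpetuity: P = D₁ / (r − g) = €113,000.0000 / (0.13 − 0.023) = €1,056,074.77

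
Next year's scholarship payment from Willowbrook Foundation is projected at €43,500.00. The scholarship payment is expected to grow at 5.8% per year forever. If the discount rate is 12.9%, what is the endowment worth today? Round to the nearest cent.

Growing perpetuity: P = D₁ / (r − g) = €43,500.0000 / (0.129 − 0.058) = €612,676.06

€612676.06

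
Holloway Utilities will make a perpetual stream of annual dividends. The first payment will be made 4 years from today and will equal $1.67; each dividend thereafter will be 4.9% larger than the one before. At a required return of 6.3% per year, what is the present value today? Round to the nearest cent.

$99.31

Value at end of year 3: C₁ / (r − g) = $1.67 / (0.063 − 0.049) = $119.2857
Discount to today: PV = $119.2857 / (1 + 0.063)^3 = $119.2857 / 1.201157 = $99.31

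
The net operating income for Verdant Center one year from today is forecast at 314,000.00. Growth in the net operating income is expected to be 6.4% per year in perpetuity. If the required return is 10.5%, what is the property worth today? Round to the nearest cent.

Growing perpetuity: P = D₁ / (r − g) = 314,000.0000 / (0.105 − 0.064) = 7,658,536.59

7658536.59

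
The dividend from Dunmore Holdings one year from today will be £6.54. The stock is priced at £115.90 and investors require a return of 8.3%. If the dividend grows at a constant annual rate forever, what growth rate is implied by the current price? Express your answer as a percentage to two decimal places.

2.66%

P = D₁/(r−g) ⇒ g = r − D₁/P = 0.083 − £6.54/£115.90 = 0.026572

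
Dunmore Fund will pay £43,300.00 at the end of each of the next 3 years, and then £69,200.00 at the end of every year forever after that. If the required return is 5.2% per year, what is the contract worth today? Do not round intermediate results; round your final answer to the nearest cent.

PV of 3-year annuity: £43,300.00 × [1 − (1+0.052)^−3] / 0.052 = 117476.12353
Perpetuity value at year 3: £69,200.00 / 0.052 = 1330769.23077
PV of perpetuity: 1330769.23077 / (1+0.052)^3 = 1143024.47907
Total PV = 117476.12353 + 1143024.47907 = 1260500.60261

£1260500.60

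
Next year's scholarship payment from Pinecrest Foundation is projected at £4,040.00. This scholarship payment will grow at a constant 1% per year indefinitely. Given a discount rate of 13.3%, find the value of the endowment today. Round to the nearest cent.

£32845.53

Growing perpetuity: P = D₁ / (r − g) = £4,040.0000 / (0.133 − 0.01) = £32,845.53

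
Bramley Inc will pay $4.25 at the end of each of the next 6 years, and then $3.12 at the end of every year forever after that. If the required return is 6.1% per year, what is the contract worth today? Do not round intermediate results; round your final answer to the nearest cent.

$56.69

PV of 6-year annuity: $4.25 × [1 − (1+0.061)^−6] / 0.061 = 20.83313
Perpetuity value at year 6: $3.12 / 0.061 = 51.14754
PV of perpetuity: 51.14754 / (1+0.061)^6 = 35.85357
Total PV = 20.83313 + 35.85357 = 56.68670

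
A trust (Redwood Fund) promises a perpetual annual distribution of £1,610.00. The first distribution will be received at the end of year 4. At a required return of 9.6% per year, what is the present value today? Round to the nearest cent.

Value at end of year 3: C / r = £1,610.00 / 0.096 = £16,770.8333
Discount to today: PV = £16,770.8333 / (1 + 0.096)^3 = £16,770.8333 / 1.316533 = £12,738.64

£12738.64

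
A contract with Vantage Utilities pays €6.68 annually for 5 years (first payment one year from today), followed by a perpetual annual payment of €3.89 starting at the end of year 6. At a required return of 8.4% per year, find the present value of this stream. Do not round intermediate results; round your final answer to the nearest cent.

€57.33

PV of 5-year annuity: €6.68 × [1 − (1+0.084)^−5] / 0.084 = 26.39247
Perpetuity value at year 5: €3.89 / 0.084 = 46.30952
PV of perpetuity: 46.30952 / (1+0.084)^5 = 30.94026
Total PV = 26.39247 + 30.94026 = 57.33273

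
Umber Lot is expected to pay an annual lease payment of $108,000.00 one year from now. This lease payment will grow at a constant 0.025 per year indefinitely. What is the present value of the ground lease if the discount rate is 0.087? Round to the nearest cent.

Growing perpetuity: P = D₁ / (r − g) = $108,000.0000 / (0.087 − 0.025) = $1,741,935.48

$1741935.48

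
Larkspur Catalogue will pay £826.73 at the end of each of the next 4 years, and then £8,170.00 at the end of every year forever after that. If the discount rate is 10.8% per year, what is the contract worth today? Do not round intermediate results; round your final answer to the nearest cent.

£52768.43

PV of 4-year annuity: £826.73 × [1 − (1+0.108)^−4] / 0.108 = 2575.87598
Perpetuity value at year 4: £8,170.00 / 0.108 = 75648.14815
PV of perpetuity: 75648.14815 / (1+0.108)^4 = 50192.54991
Total PV = 2575.87598 + 50192.54991 = 52768.42588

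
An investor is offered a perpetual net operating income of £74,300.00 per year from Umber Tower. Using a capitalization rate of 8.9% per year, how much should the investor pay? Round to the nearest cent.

Level perpetuity: PV = C / r = £74,300.00 / 0.089 = £834,831.46

£834831.46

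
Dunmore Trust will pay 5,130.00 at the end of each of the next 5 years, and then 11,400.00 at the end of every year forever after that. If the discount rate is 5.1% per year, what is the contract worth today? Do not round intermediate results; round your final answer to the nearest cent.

196458.47

PV of 5-year annuity: 5,130.00 × [1 − (1+0.051)^−5] / 0.051 = 22148.95344
Perpetuity value at year 5: 11,400.00 / 0.051 = 223529.41176
PV of perpetuity: 223529.41176 / (1+0.051)^5 = 174309.51524
Total PV = 22148.95344 + 174309.51524 = 196458.46867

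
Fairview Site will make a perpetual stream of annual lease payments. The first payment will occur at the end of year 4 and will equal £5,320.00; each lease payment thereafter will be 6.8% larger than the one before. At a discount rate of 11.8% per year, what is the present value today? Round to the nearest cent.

£76140.59

Value at end of year 3: C₁ / (r − g) = £5,320.00 / (0.118 − 0.068) = £106,400.0000
Discount to today: PV = £106,400.0000 / (1 + 0.118)^3 = £106,400.0000 / 1.397415 = £76,140.59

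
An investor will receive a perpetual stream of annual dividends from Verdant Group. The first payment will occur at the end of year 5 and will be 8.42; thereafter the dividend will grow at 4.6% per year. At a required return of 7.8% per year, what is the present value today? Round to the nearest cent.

194.84

Value at end of year 4: C₁ / (r − g) = 8.42 / (0.078 − 0.046) = 263.1250
Discount to today: PV = 263.1250 / (1 + 0.078)^4 = 263.1250 / 1.350439 = 194.84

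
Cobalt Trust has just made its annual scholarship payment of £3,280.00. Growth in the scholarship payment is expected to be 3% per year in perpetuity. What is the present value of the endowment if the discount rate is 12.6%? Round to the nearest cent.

D₁ = D₀ × (1 + g) = £3,280.00 × 1.03 = £3,378.4000
Growing perpetuity: P = D₁ / (r − g) = £3,378.4000 / (0.126 − 0.03) = £35,191.67

£35191.67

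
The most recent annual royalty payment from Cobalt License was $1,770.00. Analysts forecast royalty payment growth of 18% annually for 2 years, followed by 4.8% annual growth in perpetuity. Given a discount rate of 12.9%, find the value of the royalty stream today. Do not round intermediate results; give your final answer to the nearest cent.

$28799.93

D_1 = 2088.60000
D_2 = 2464.54800
Terminal value at year 2: TV = D_2×(1+g_2)/(r−g_2) = 2582.84630/0.081 = 31886.99141
P_0 = D_1/(1+r)^1 + D_2/(1+r)^2 + TV/(1+r)^2
    = 1849.95571 + 1933.52324 + 25016.44887 = 28799.92783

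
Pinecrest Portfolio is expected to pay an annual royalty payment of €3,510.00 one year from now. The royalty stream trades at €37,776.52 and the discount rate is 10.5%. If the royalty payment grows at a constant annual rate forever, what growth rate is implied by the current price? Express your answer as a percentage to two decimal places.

1.21%

P = D₁/(r−g) ⇒ g = r − D₁/P = 0.105 − €3,510.00/€37,776.52 = 0.012085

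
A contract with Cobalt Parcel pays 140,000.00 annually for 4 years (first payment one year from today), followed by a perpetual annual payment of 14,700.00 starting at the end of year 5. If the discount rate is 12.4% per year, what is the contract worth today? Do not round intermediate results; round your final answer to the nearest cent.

495944.17

PV of 4-year annuity: 140,000.00 × [1 − (1+0.124)^−4] / 0.124 = 421671.26774
Perpetuity value at year 4: 14,700.00 / 0.124 = 118548.38710
PV of perpetuity: 118548.38710 / (1+0.124)^4 = 74272.90398
Total PV = 421671.26774 + 74272.90398 = 495944.17173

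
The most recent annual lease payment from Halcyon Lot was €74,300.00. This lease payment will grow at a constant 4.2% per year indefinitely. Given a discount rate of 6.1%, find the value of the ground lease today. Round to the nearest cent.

D₁ = D₀ × (1 + g) = €74,300.00 × 1.042 = €77,420.6000
Growing perpetuity: P = D₁ / (r − g) = €77,420.6000 / (0.061 − 0.042) = €4,074,768.42

€4074768.42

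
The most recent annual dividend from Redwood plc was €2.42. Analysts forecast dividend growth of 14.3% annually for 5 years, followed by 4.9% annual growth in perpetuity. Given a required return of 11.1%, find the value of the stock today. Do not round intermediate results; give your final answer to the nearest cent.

D_1 = 2.76606
D_2 = 3.16161
D_3 = 3.61372
D_4 = 4.13048
D_5 = 4.72114
Terminal value at year 5: TV = D_5×(1+g_2)/(r−g_2) = 4.95247/0.062 = 79.87858
P_0 = D_1/(1+r)^1 + D_2/(1+r)^2 + D_3/(1+r)^3 + D_4/(1+r)^4 + D_5/(1+r)^5 + TV/(1+r)^5
    = 2.48970 + 2.56141 + 2.63519 + 2.71109 + 2.78918 + 47.19109 = 60.37767

€60.38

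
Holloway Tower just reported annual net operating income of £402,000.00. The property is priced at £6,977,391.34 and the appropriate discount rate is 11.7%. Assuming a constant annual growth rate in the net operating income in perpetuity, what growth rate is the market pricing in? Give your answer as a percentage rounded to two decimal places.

P = D₀(1+g)/(r−g) ⇒ P(r−g) = D₀(1+g) ⇒ g(P+D₀) = P·r − D₀
g = (P·r − D₀)/(P + D₀) = (£6,977,391.34×0.117 − £402,000.00) / (£6,977,391.34 + £402,000.00) = 0.056150

5.62%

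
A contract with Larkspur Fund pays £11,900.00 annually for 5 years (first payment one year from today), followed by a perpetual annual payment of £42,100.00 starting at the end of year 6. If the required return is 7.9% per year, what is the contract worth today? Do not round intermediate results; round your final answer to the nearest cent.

£412013.08

PV of 5-year annuity: £11,900.00 × [1 − (1+0.079)^−5] / 0.079 = 47638.74030
Perpetuity value at year 5: £42,100.00 / 0.079 = 532911.39241
PV of perpetuity: 532911.39241 / (1+0.079)^5 = 364374.33637
Total PV = 47638.74030 + 364374.33637 = 412013.07668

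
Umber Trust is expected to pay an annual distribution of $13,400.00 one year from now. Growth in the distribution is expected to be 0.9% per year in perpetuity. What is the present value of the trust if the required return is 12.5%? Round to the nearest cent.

Growing perpetuity: P = D₁ / (r − g) = $13,400.0000 / (0.125 − 0.009) = $115,517.24

$115517.24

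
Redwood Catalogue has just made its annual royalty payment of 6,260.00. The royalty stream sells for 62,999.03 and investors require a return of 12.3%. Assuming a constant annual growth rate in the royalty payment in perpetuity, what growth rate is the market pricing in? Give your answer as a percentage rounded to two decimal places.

P = D₀(1+g)/(r−g) ⇒ P(r−g) = D₀(1+g) ⇒ g(P+D₀) = P·r − D₀
g = (P·r − D₀)/(P + D₀) = (62,999.03×0.123 − 6,260.00) / (62,999.03 + 6,260.00) = 0.021497

2.15%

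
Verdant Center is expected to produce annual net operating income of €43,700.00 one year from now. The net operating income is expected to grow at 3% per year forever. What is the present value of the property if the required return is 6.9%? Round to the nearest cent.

Growing perpetuity: P = D₁ / (r − g) = €43,700.0000 / (0.069 − 0.03) = €1,120,512.82

€1120512.82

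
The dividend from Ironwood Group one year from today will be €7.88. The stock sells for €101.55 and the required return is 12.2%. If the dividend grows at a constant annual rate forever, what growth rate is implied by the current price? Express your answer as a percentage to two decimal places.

P = D₁/(r−g) ⇒ g = r − D₁/P = 0.122 − €7.88/€101.55 = 0.044403

4.44%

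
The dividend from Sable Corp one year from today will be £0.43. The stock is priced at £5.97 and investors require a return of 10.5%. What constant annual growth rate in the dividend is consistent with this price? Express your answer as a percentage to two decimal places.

3.30%

P = D₁/(r−g) ⇒ g = r − D₁/P = 0.105 − £0.43/£5.97 = 0.032973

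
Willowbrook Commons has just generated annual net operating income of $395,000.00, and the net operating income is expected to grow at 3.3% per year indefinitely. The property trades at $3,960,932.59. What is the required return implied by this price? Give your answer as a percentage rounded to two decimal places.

D₁ = $395,000.00 × 1.033 = $408,035.0000
P = D₁/(r − g) ⇒ r = D₁/P + g = $408,035.0000/$3,960,932.59 + 0.033 = 0.103015 + 0.033 = 0.136015

13.60%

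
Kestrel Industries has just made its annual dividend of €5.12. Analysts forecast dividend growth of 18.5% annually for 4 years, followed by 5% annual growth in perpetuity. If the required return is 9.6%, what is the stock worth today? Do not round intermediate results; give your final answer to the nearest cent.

D_1 = 6.06720
D_2 = 7.18963
D_3 = 8.51971
D_4 = 10.09586
Terminal value at year 4: TV = D_4×(1+g_2)/(r−g_2) = 10.60065/0.046 = 230.44900
P_0 = D_1/(1+r)^1 + D_2/(1+r)^2 + D_3/(1+r)^3 + D_4/(1+r)^4 + TV/(1+r)^4
    = 5.53577 + 5.98529 + 6.47133 + 6.99683 + 159.71019 = 184.69940

€184.70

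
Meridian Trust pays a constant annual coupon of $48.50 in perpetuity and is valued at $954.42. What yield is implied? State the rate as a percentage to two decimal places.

5.08%

P = C/r ⇒ r = C/P = $48.50/$954.42 = 0.050816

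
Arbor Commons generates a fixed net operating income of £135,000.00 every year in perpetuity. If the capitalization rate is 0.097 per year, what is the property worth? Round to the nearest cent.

Level perpetuity: PV = C / r = £135,000.00 / 0.097 = £1,391,752.58

£1391752.58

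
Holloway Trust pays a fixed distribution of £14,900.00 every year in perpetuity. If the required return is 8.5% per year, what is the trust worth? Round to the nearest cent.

Level perpetuity: PV = C / r = £14,900.00 / 0.085 = £175,294.12

£175294.12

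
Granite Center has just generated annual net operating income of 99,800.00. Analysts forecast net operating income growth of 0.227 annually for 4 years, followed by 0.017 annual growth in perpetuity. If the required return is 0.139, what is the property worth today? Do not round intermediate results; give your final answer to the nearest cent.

D_1 = 122454.60000
D_2 = 150251.79420
D_3 = 184358.95148
D_4 = 226208.43347
Terminal value at year 4: TV = D_4×(1+g_2)/(r−g_2) = 230053.97684/0.122 = 1885688.33475
P_0 = D_1/(1+r)^1 + D_2/(1+r)^2 + D_3/(1+r)^3 + D_4/(1+r)^4 + TV/(1+r)^4
    = 107510.62335 + 115816.97529 + 124765.08225 + 134404.52671 + 1120404.94804 = 1602902.15563

1602902.16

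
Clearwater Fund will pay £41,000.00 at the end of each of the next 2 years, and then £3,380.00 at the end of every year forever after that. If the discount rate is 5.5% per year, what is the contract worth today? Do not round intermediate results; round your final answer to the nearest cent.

£130913.09

PV of 2-year annuity: £41,000.00 × [1 − (1+0.055)^−2] / 0.055 = 75699.10829
Perpetuity value at year 2: £3,380.00 / 0.055 = 61454.54545
PV of perpetuity: 61454.54545 / (1+0.055)^2 = 55213.98482
Total PV = 75699.10829 + 55213.98482 = 130913.09311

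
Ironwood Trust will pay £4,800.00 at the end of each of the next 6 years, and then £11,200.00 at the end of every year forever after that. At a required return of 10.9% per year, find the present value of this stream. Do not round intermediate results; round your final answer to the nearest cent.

£75598.67

PV of 6-year annuity: £4,800.00 × [1 − (1+0.109)^−6] / 0.109 = 20365.21449
Perpetuity value at year 6: £11,200.00 / 0.109 = 102752.29358
PV of perpetuity: 102752.29358 / (1+0.109)^6 = 55233.45977
Total PV = 20365.21449 + 55233.45977 = 75598.67426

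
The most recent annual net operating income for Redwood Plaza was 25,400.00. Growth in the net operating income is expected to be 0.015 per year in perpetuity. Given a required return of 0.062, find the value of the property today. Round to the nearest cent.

D₁ = D₀ × (1 + g) = 25,400.00 × 1.015 = 25,781.0000
Growing perpetuity: P = D₁ / (r − g) = 25,781.0000 / (0.062 − 0.015) = 548,531.91

548531.91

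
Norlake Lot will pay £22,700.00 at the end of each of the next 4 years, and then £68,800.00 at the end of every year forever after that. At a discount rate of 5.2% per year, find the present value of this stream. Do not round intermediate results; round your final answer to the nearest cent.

PV of 4-year annuity: £22,700.00 × [1 − (1+0.052)^−4] / 0.052 = 80120.52275
Perpetuity value at year 4: £68,800.00 / 0.052 = 1323076.92308
PV of perpetuity: 1323076.92308 / (1+0.052)^4 = 1080244.67791
Total PV = 80120.52275 + 1080244.67791 = 1160365.20066

£1160365.20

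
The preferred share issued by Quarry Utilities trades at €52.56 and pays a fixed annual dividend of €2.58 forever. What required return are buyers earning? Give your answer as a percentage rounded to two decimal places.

4.91%

P = C/r ⇒ r = C/P = €2.58/€52.56 = 0.049087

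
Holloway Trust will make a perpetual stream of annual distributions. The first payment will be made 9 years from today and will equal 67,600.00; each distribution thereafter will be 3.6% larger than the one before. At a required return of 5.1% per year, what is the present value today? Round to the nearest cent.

Value at end of year 8: C₁ / (r − g) = 67,600.00 / (0.051 − 0.036) = 4,506,666.6667
Discount to today: PV = 4,506,666.6667 / (1 + 0.051)^8 = 4,506,666.6667 / 1.488750 = 3,027,148.38

3027148.38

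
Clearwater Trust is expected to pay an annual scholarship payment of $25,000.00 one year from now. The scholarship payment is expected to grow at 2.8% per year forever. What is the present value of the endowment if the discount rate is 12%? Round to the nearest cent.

Growing perpetuity: P = D₁ / (r − g) = $25,000.0000 / (0.12 − 0.028) = $271,739.13

$271739.13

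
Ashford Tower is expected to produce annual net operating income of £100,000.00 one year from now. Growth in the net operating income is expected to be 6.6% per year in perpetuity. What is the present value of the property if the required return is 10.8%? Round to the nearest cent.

Growing perpetuity: P = D₁ / (r − g) = £100,000.0000 / (0.108 − 0.066) = £2,380,952.38

£2380952.38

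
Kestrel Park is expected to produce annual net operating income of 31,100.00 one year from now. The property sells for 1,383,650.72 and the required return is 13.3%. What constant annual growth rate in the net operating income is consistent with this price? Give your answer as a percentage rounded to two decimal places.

P = D₁/(r−g) ⇒ g = r − D₁/P = 0.133 − 31,100.00/1,383,650.72 = 0.110523

11.05%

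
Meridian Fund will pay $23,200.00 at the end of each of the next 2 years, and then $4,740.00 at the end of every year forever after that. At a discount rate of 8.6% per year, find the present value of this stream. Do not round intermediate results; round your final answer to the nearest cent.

$87766.52

PV of 2-year annuity: $23,200.00 × [1 − (1+0.086)^−2] / 0.086 = 41033.88514
Perpetuity value at year 2: $4,740.00 / 0.086 = 55116.27907
PV of perpetuity: 55116.27907 / (1+0.086)^2 = 46732.63185
Total PV = 41033.88514 + 46732.63185 = 87766.51699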